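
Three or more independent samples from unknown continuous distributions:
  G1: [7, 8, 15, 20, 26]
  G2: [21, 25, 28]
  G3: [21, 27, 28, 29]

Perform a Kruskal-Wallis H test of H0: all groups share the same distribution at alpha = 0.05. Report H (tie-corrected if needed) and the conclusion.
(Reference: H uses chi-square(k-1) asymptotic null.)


Step 1: Combine all N = 12 observations and assign midranks.
sorted (value, group, rank): (7,G1,1), (8,G1,2), (15,G1,3), (20,G1,4), (21,G2,5.5), (21,G3,5.5), (25,G2,7), (26,G1,8), (27,G3,9), (28,G2,10.5), (28,G3,10.5), (29,G3,12)
Step 2: Sum ranks within each group.
R_1 = 18 (n_1 = 5)
R_2 = 23 (n_2 = 3)
R_3 = 37 (n_3 = 4)
Step 3: H = 12/(N(N+1)) * sum(R_i^2/n_i) - 3(N+1)
     = 12/(12*13) * (18^2/5 + 23^2/3 + 37^2/4) - 3*13
     = 0.076923 * 583.383 - 39
     = 5.875641.
Step 4: Ties present; correction factor C = 1 - 12/(12^3 - 12) = 0.993007. Corrected H = 5.875641 / 0.993007 = 5.917019.
Step 5: Under H0, H ~ chi^2(2); p-value = 0.051896.
Step 6: alpha = 0.05. fail to reject H0.

H = 5.9170, df = 2, p = 0.051896, fail to reject H0.


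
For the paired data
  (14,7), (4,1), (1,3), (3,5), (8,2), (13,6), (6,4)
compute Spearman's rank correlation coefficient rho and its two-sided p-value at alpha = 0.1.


Step 1: Rank x and y separately (midranks; no ties here).
rank(x): 14->7, 4->3, 1->1, 3->2, 8->5, 13->6, 6->4
rank(y): 7->7, 1->1, 3->3, 5->5, 2->2, 6->6, 4->4
Step 2: d_i = R_x(i) - R_y(i); compute d_i^2.
  (7-7)^2=0, (3-1)^2=4, (1-3)^2=4, (2-5)^2=9, (5-2)^2=9, (6-6)^2=0, (4-4)^2=0
sum(d^2) = 26.
Step 3: rho = 1 - 6*26 / (7*(7^2 - 1)) = 1 - 156/336 = 0.535714.
Step 4: Under H0, t = rho * sqrt((n-2)/(1-rho^2)) = 1.4186 ~ t(5).
Step 5: Two-sided p-value from the t-distribution with 5 df = 0.215217.
Step 6: alpha = 0.1. fail to reject H0.

rho = 0.5357, p = 0.215217, fail to reject H0 at alpha = 0.1.


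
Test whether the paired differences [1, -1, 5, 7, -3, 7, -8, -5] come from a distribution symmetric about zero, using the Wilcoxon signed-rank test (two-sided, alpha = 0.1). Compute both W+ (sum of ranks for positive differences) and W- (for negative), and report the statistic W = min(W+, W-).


Step 1: Drop any zero differences (none here) and take |d_i|.
|d| = [1, 1, 5, 7, 3, 7, 8, 5]
Step 2: Midrank |d_i| (ties get averaged ranks).
ranks: |1|->1.5, |1|->1.5, |5|->4.5, |7|->6.5, |3|->3, |7|->6.5, |8|->8, |5|->4.5
Step 3: Attach original signs; sum ranks with positive sign and with negative sign.
W+ = 1.5 + 4.5 + 6.5 + 6.5 = 19
W- = 1.5 + 3 + 8 + 4.5 = 17
(Check: W+ + W- = 36 should equal n(n+1)/2 = 36.)
Step 4: Test statistic W = min(W+, W-) = 17.
Step 5: Ties in |d|, so use the tie-corrected normal approximation.
        E[W] = n(n+1)/4 = 8*9/4 = 18.
        Tie groups: |d|=1 (t=2), |d|=5 (t=2), |d|=7 (t=2); sum(t^3 - t) = 18.
        Var[W] = n(n+1)(2n+1)/24 - sum(t^3-t)/48 = 1224/24 - 18/48 = 50.625.
        z = (W - E[W]) / sqrt(Var[W]) = (17 - 18) / 7.1151 = -0.1405.
        Two-sided p = 2*Phi(z) = 0.888229.
Step 6: alpha = 0.1. fail to reject H0.

W+ = 19, W- = 17, W = min = 17, p = 0.888229, fail to reject H0.


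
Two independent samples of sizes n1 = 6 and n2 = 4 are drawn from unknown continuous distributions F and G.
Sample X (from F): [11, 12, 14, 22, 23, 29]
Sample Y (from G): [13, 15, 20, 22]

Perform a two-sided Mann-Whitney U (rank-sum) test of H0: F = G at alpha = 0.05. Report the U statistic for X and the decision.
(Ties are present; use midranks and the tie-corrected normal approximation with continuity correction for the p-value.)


Step 1: Combine and sort all 10 observations; assign midranks.
sorted (value, group): (11,X), (12,X), (13,Y), (14,X), (15,Y), (20,Y), (22,X), (22,Y), (23,X), (29,X)
ranks: 11->1, 12->2, 13->3, 14->4, 15->5, 20->6, 22->7.5, 22->7.5, 23->9, 29->10
Step 2: Rank sum for X: R1 = 1 + 2 + 4 + 7.5 + 9 + 10 = 33.5.
Step 3: U_X = R1 - n1(n1+1)/2 = 33.5 - 6*7/2 = 33.5 - 21 = 12.5.
       U_Y = n1*n2 - U_X = 24 - 12.5 = 11.5.
Step 4: Ties are present, so use the tie-corrected normal approximation (with continuity correction) for the p-value.
Step 5: p-value = 1.000000; compare to alpha = 0.05. fail to reject H0.

U_X = 12.5, p = 1.000000, fail to reject H0 at alpha = 0.05.


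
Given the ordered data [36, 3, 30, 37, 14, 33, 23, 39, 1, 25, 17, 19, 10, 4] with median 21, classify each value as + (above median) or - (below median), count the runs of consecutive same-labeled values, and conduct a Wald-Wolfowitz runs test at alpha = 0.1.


Step 1: Compute median = 21; label A = above, B = below.
Labels in order: ABAABAAABABBBB  (n_A = 7, n_B = 7)
Step 2: Count runs R = 8.
Step 3: Under H0 (random ordering), E[R] = 2*n_A*n_B/(n_A+n_B) + 1 = 2*7*7/14 + 1 = 8.0000.
        Var[R] = 2*n_A*n_B*(2*n_A*n_B - n_A - n_B) / ((n_A+n_B)^2 * (n_A+n_B-1)) = 8232/2548 = 3.2308.
        SD[R] = 1.7974.
Step 4: R = E[R], so z = 0 with no continuity correction.
Step 5: Two-sided p-value via normal approximation = 2*(1 - Phi(|z|)) = 1.000000.
Step 6: alpha = 0.1. fail to reject H0.

R = 8, z = 0.0000, p = 1.000000, fail to reject H0.


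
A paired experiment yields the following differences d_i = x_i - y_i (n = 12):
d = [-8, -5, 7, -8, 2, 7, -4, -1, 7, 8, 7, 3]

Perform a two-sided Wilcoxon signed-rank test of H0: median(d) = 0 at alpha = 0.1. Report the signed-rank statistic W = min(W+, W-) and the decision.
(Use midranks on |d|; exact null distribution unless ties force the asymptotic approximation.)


Step 1: Drop any zero differences (none here) and take |d_i|.
|d| = [8, 5, 7, 8, 2, 7, 4, 1, 7, 8, 7, 3]
Step 2: Midrank |d_i| (ties get averaged ranks).
ranks: |8|->11, |5|->5, |7|->7.5, |8|->11, |2|->2, |7|->7.5, |4|->4, |1|->1, |7|->7.5, |8|->11, |7|->7.5, |3|->3
Step 3: Attach original signs; sum ranks with positive sign and with negative sign.
W+ = 7.5 + 2 + 7.5 + 7.5 + 11 + 7.5 + 3 = 46
W- = 11 + 5 + 11 + 4 + 1 = 32
(Check: W+ + W- = 78 should equal n(n+1)/2 = 78.)
Step 4: Test statistic W = min(W+, W-) = 32.
Step 5: Ties in |d|, so use the tie-corrected normal approximation.
        E[W] = n(n+1)/4 = 12*13/4 = 39.
        Tie groups: |d|=7 (t=4), |d|=8 (t=3); sum(t^3 - t) = 84.
        Var[W] = n(n+1)(2n+1)/24 - sum(t^3-t)/48 = 3900/24 - 84/48 = 160.75.
        z = (W - E[W]) / sqrt(Var[W]) = (32 - 39) / 12.6787 = -0.5521.
        Two-sided p = 2*Phi(z) = 0.580876.
Step 6: alpha = 0.1. fail to reject H0.

W+ = 46, W- = 32, W = min = 32, p = 0.580876, fail to reject H0.


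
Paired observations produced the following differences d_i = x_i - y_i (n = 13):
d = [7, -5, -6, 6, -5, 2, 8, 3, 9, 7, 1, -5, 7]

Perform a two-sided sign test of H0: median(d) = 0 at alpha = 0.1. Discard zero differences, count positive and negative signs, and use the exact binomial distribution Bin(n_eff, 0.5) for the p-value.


Step 1: Discard zero differences. Original n = 13; n_eff = number of nonzero differences = 13.
Nonzero differences (with sign): +7, -5, -6, +6, -5, +2, +8, +3, +9, +7, +1, -5, +7
Step 2: Count signs: positive = 9, negative = 4.
Step 3: Under H0: P(positive) = 0.5, so the number of positives S ~ Bin(13, 0.5).
Step 4: Two-sided exact p-value = sum of Bin(13,0.5) probabilities at or below the observed probability = 0.266846.
Step 5: alpha = 0.1. fail to reject H0.

n_eff = 13, pos = 9, neg = 4, p = 0.266846, fail to reject H0.


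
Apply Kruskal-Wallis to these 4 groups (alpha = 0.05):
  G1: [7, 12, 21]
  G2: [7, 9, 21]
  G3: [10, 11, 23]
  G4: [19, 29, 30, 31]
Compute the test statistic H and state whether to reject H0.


Step 1: Combine all N = 13 observations and assign midranks.
sorted (value, group, rank): (7,G1,1.5), (7,G2,1.5), (9,G2,3), (10,G3,4), (11,G3,5), (12,G1,6), (19,G4,7), (21,G1,8.5), (21,G2,8.5), (23,G3,10), (29,G4,11), (30,G4,12), (31,G4,13)
Step 2: Sum ranks within each group.
R_1 = 16 (n_1 = 3)
R_2 = 13 (n_2 = 3)
R_3 = 19 (n_3 = 3)
R_4 = 43 (n_4 = 4)
Step 3: H = 12/(N(N+1)) * sum(R_i^2/n_i) - 3(N+1)
     = 12/(13*14) * (16^2/3 + 13^2/3 + 19^2/3 + 43^2/4) - 3*14
     = 0.065934 * 724.25 - 42
     = 5.752747.
Step 4: Ties present; correction factor C = 1 - 12/(13^3 - 13) = 0.994505. Corrected H = 5.752747 / 0.994505 = 5.784530.
Step 5: Under H0, H ~ chi^2(3); p-value = 0.122577.
Step 6: alpha = 0.05. fail to reject H0.

H = 5.7845, df = 3, p = 0.122577, fail to reject H0.


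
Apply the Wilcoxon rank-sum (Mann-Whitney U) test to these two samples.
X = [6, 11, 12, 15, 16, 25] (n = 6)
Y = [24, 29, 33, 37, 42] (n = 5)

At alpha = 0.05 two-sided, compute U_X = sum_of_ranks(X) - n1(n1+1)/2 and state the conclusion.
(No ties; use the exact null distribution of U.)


Step 1: Combine and sort all 11 observations; assign midranks.
sorted (value, group): (6,X), (11,X), (12,X), (15,X), (16,X), (24,Y), (25,X), (29,Y), (33,Y), (37,Y), (42,Y)
ranks: 6->1, 11->2, 12->3, 15->4, 16->5, 24->6, 25->7, 29->8, 33->9, 37->10, 42->11
Step 2: Rank sum for X: R1 = 1 + 2 + 3 + 4 + 5 + 7 = 22.
Step 3: U_X = R1 - n1(n1+1)/2 = 22 - 6*7/2 = 22 - 21 = 1.
       U_Y = n1*n2 - U_X = 30 - 1 = 29.
Step 4: No ties, so the exact null distribution of U (based on enumerating the C(11,6) = 462 equally likely rank assignments) gives the two-sided p-value.
Step 5: p-value = 0.008658; compare to alpha = 0.05. reject H0.

U_X = 1, p = 0.008658, reject H0 at alpha = 0.05.


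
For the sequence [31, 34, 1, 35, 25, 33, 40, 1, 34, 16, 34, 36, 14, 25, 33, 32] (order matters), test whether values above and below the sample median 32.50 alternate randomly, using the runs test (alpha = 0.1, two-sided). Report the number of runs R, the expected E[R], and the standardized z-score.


Step 1: Compute median = 32.50; label A = above, B = below.
Labels in order: BABABAABABAABBAB  (n_A = 8, n_B = 8)
Step 2: Count runs R = 13.
Step 3: Under H0 (random ordering), E[R] = 2*n_A*n_B/(n_A+n_B) + 1 = 2*8*8/16 + 1 = 9.0000.
        Var[R] = 2*n_A*n_B*(2*n_A*n_B - n_A - n_B) / ((n_A+n_B)^2 * (n_A+n_B-1)) = 14336/3840 = 3.7333.
        SD[R] = 1.9322.
Step 4: Continuity-corrected z = (R - 0.5 - E[R]) / SD[R] = (13 - 0.5 - 9.0000) / 1.9322 = 1.8114.
Step 5: Two-sided p-value via normal approximation = 2*(1 - Phi(|z|)) = 0.070076.
Step 6: alpha = 0.1. reject H0.

R = 13, z = 1.8114, p = 0.070076, reject H0.


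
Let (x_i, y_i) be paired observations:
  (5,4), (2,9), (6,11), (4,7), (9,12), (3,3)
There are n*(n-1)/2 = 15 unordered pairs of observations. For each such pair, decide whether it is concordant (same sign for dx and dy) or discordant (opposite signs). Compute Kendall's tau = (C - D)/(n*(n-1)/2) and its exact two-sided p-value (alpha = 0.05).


Step 1: Enumerate the 15 unordered pairs (i,j) with i<j and classify each by sign(x_j-x_i) * sign(y_j-y_i).
  (1,2):dx=-3,dy=+5->D; (1,3):dx=+1,dy=+7->C; (1,4):dx=-1,dy=+3->D; (1,5):dx=+4,dy=+8->C
  (1,6):dx=-2,dy=-1->C; (2,3):dx=+4,dy=+2->C; (2,4):dx=+2,dy=-2->D; (2,5):dx=+7,dy=+3->C
  (2,6):dx=+1,dy=-6->D; (3,4):dx=-2,dy=-4->C; (3,5):dx=+3,dy=+1->C; (3,6):dx=-3,dy=-8->C
  (4,5):dx=+5,dy=+5->C; (4,6):dx=-1,dy=-4->C; (5,6):dx=-6,dy=-9->C
Step 2: C = 11, D = 4, total pairs = 15.
Step 3: tau = (C - D)/(n(n-1)/2) = (11 - 4)/15 = 0.466667.
Step 4: Exact two-sided p-value (enumerate n! = 720 permutations of y under H0): p = 0.272222.
Step 5: alpha = 0.05. fail to reject H0.

tau_b = 0.4667 (C=11, D=4), p = 0.272222, fail to reject H0.


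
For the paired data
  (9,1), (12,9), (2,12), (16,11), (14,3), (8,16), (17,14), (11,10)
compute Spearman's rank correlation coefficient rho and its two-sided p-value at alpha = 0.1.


Step 1: Rank x and y separately (midranks; no ties here).
rank(x): 9->3, 12->5, 2->1, 16->7, 14->6, 8->2, 17->8, 11->4
rank(y): 1->1, 9->3, 12->6, 11->5, 3->2, 16->8, 14->7, 10->4
Step 2: d_i = R_x(i) - R_y(i); compute d_i^2.
  (3-1)^2=4, (5-3)^2=4, (1-6)^2=25, (7-5)^2=4, (6-2)^2=16, (2-8)^2=36, (8-7)^2=1, (4-4)^2=0
sum(d^2) = 90.
Step 3: rho = 1 - 6*90 / (8*(8^2 - 1)) = 1 - 540/504 = -0.071429.
Step 4: Under H0, t = rho * sqrt((n-2)/(1-rho^2)) = -0.1754 ~ t(6).
Step 5: Two-sided p-value from the t-distribution with 6 df = 0.866526.
Step 6: alpha = 0.1. fail to reject H0.

rho = -0.0714, p = 0.866526, fail to reject H0 at alpha = 0.1.


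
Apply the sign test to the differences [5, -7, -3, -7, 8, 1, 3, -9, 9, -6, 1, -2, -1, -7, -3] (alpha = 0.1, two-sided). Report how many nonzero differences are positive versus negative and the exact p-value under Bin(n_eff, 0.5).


Step 1: Discard zero differences. Original n = 15; n_eff = number of nonzero differences = 15.
Nonzero differences (with sign): +5, -7, -3, -7, +8, +1, +3, -9, +9, -6, +1, -2, -1, -7, -3
Step 2: Count signs: positive = 6, negative = 9.
Step 3: Under H0: P(positive) = 0.5, so the number of positives S ~ Bin(15, 0.5).
Step 4: Two-sided exact p-value = sum of Bin(15,0.5) probabilities at or below the observed probability = 0.607239.
Step 5: alpha = 0.1. fail to reject H0.

n_eff = 15, pos = 6, neg = 9, p = 0.607239, fail to reject H0.


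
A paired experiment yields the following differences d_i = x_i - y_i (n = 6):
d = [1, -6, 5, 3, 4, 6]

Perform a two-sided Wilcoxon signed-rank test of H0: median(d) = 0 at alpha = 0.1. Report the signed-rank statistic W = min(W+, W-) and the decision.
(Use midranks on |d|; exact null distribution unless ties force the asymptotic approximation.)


Step 1: Drop any zero differences (none here) and take |d_i|.
|d| = [1, 6, 5, 3, 4, 6]
Step 2: Midrank |d_i| (ties get averaged ranks).
ranks: |1|->1, |6|->5.5, |5|->4, |3|->2, |4|->3, |6|->5.5
Step 3: Attach original signs; sum ranks with positive sign and with negative sign.
W+ = 1 + 4 + 2 + 3 + 5.5 = 15.5
W- = 5.5 = 5.5
(Check: W+ + W- = 21 should equal n(n+1)/2 = 21.)
Step 4: Test statistic W = min(W+, W-) = 5.5.
Step 5: Ties in |d|, so use the tie-corrected normal approximation.
        E[W] = n(n+1)/4 = 6*7/4 = 10.5.
        Tie groups: |d|=6 (t=2); sum(t^3 - t) = 6.
        Var[W] = n(n+1)(2n+1)/24 - sum(t^3-t)/48 = 546/24 - 6/48 = 22.625.
        z = (W - E[W]) / sqrt(Var[W]) = (5.5 - 10.5) / 4.7566 = -1.0512.
        Two-sided p = 2*Phi(z) = 0.293177.
Step 6: alpha = 0.1. fail to reject H0.

W+ = 15.5, W- = 5.5, W = min = 5.5, p = 0.293177, fail to reject H0.


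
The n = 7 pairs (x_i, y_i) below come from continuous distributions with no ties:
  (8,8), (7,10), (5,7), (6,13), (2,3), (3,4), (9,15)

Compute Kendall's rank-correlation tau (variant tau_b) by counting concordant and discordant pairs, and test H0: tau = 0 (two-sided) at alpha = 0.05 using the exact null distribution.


Step 1: Enumerate the 21 unordered pairs (i,j) with i<j and classify each by sign(x_j-x_i) * sign(y_j-y_i).
  (1,2):dx=-1,dy=+2->D; (1,3):dx=-3,dy=-1->C; (1,4):dx=-2,dy=+5->D; (1,5):dx=-6,dy=-5->C
  (1,6):dx=-5,dy=-4->C; (1,7):dx=+1,dy=+7->C; (2,3):dx=-2,dy=-3->C; (2,4):dx=-1,dy=+3->D
  (2,5):dx=-5,dy=-7->C; (2,6):dx=-4,dy=-6->C; (2,7):dx=+2,dy=+5->C; (3,4):dx=+1,dy=+6->C
  (3,5):dx=-3,dy=-4->C; (3,6):dx=-2,dy=-3->C; (3,7):dx=+4,dy=+8->C; (4,5):dx=-4,dy=-10->C
  (4,6):dx=-3,dy=-9->C; (4,7):dx=+3,dy=+2->C; (5,6):dx=+1,dy=+1->C; (5,7):dx=+7,dy=+12->C
  (6,7):dx=+6,dy=+11->C
Step 2: C = 18, D = 3, total pairs = 21.
Step 3: tau = (C - D)/(n(n-1)/2) = (18 - 3)/21 = 0.714286.
Step 4: Exact two-sided p-value (enumerate n! = 5040 permutations of y under H0): p = 0.030159.
Step 5: alpha = 0.05. reject H0.

tau_b = 0.7143 (C=18, D=3), p = 0.030159, reject H0.


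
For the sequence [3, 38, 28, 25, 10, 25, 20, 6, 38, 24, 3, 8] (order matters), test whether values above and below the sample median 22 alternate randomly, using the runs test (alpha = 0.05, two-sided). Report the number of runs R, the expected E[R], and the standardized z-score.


Step 1: Compute median = 22; label A = above, B = below.
Labels in order: BAAABABBAABB  (n_A = 6, n_B = 6)
Step 2: Count runs R = 7.
Step 3: Under H0 (random ordering), E[R] = 2*n_A*n_B/(n_A+n_B) + 1 = 2*6*6/12 + 1 = 7.0000.
        Var[R] = 2*n_A*n_B*(2*n_A*n_B - n_A - n_B) / ((n_A+n_B)^2 * (n_A+n_B-1)) = 4320/1584 = 2.7273.
        SD[R] = 1.6514.
Step 4: R = E[R], so z = 0 with no continuity correction.
Step 5: Two-sided p-value via normal approximation = 2*(1 - Phi(|z|)) = 1.000000.
Step 6: alpha = 0.05. fail to reject H0.

R = 7, z = 0.0000, p = 1.000000, fail to reject H0.


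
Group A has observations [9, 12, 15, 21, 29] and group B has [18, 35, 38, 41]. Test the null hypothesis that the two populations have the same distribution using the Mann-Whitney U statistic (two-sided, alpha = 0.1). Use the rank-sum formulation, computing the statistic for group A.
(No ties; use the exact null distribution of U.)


Step 1: Combine and sort all 9 observations; assign midranks.
sorted (value, group): (9,X), (12,X), (15,X), (18,Y), (21,X), (29,X), (35,Y), (38,Y), (41,Y)
ranks: 9->1, 12->2, 15->3, 18->4, 21->5, 29->6, 35->7, 38->8, 41->9
Step 2: Rank sum for X: R1 = 1 + 2 + 3 + 5 + 6 = 17.
Step 3: U_X = R1 - n1(n1+1)/2 = 17 - 5*6/2 = 17 - 15 = 2.
       U_Y = n1*n2 - U_X = 20 - 2 = 18.
Step 4: No ties, so the exact null distribution of U (based on enumerating the C(9,5) = 126 equally likely rank assignments) gives the two-sided p-value.
Step 5: p-value = 0.063492; compare to alpha = 0.1. reject H0.

U_X = 2, p = 0.063492, reject H0 at alpha = 0.1.


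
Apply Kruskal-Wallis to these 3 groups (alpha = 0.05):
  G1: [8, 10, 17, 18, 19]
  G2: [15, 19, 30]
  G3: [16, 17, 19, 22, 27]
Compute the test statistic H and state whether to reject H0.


Step 1: Combine all N = 13 observations and assign midranks.
sorted (value, group, rank): (8,G1,1), (10,G1,2), (15,G2,3), (16,G3,4), (17,G1,5.5), (17,G3,5.5), (18,G1,7), (19,G1,9), (19,G2,9), (19,G3,9), (22,G3,11), (27,G3,12), (30,G2,13)
Step 2: Sum ranks within each group.
R_1 = 24.5 (n_1 = 5)
R_2 = 25 (n_2 = 3)
R_3 = 41.5 (n_3 = 5)
Step 3: H = 12/(N(N+1)) * sum(R_i^2/n_i) - 3(N+1)
     = 12/(13*14) * (24.5^2/5 + 25^2/3 + 41.5^2/5) - 3*14
     = 0.065934 * 672.833 - 42
     = 2.362637.
Step 4: Ties present; correction factor C = 1 - 30/(13^3 - 13) = 0.986264. Corrected H = 2.362637 / 0.986264 = 2.395543.
Step 5: Under H0, H ~ chi^2(2); p-value = 0.301866.
Step 6: alpha = 0.05. fail to reject H0.

H = 2.3955, df = 2, p = 0.301866, fail to reject H0.


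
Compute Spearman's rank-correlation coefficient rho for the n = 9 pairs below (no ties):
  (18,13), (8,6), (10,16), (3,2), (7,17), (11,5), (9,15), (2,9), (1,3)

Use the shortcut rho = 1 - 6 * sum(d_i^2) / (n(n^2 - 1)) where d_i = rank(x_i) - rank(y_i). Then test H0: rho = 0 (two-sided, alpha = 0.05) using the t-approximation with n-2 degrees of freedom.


Step 1: Rank x and y separately (midranks; no ties here).
rank(x): 18->9, 8->5, 10->7, 3->3, 7->4, 11->8, 9->6, 2->2, 1->1
rank(y): 13->6, 6->4, 16->8, 2->1, 17->9, 5->3, 15->7, 9->5, 3->2
Step 2: d_i = R_x(i) - R_y(i); compute d_i^2.
  (9-6)^2=9, (5-4)^2=1, (7-8)^2=1, (3-1)^2=4, (4-9)^2=25, (8-3)^2=25, (6-7)^2=1, (2-5)^2=9, (1-2)^2=1
sum(d^2) = 76.
Step 3: rho = 1 - 6*76 / (9*(9^2 - 1)) = 1 - 456/720 = 0.366667.
Step 4: Under H0, t = rho * sqrt((n-2)/(1-rho^2)) = 1.0427 ~ t(7).
Step 5: Two-sided p-value from the t-distribution with 7 df = 0.331740.
Step 6: alpha = 0.05. fail to reject H0.

rho = 0.3667, p = 0.331740, fail to reject H0 at alpha = 0.05.


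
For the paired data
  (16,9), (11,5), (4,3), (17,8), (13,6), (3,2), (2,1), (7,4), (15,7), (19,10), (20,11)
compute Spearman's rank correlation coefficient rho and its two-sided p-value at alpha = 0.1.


Step 1: Rank x and y separately (midranks; no ties here).
rank(x): 16->8, 11->5, 4->3, 17->9, 13->6, 3->2, 2->1, 7->4, 15->7, 19->10, 20->11
rank(y): 9->9, 5->5, 3->3, 8->8, 6->6, 2->2, 1->1, 4->4, 7->7, 10->10, 11->11
Step 2: d_i = R_x(i) - R_y(i); compute d_i^2.
  (8-9)^2=1, (5-5)^2=0, (3-3)^2=0, (9-8)^2=1, (6-6)^2=0, (2-2)^2=0, (1-1)^2=0, (4-4)^2=0, (7-7)^2=0, (10-10)^2=0, (11-11)^2=0
sum(d^2) = 2.
Step 3: rho = 1 - 6*2 / (11*(11^2 - 1)) = 1 - 12/1320 = 0.990909.
Step 4: Under H0, t = rho * sqrt((n-2)/(1-rho^2)) = 22.0966 ~ t(9).
Step 5: Two-sided p-value from the t-distribution with 9 df = 0.000000.
Step 6: alpha = 0.1. reject H0.

rho = 0.9909, p = 0.000000, reject H0 at alpha = 0.1.


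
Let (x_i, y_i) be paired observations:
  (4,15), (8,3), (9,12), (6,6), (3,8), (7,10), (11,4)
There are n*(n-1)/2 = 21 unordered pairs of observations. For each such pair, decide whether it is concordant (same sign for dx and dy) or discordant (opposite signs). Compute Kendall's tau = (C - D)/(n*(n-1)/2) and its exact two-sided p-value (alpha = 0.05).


Step 1: Enumerate the 21 unordered pairs (i,j) with i<j and classify each by sign(x_j-x_i) * sign(y_j-y_i).
  (1,2):dx=+4,dy=-12->D; (1,3):dx=+5,dy=-3->D; (1,4):dx=+2,dy=-9->D; (1,5):dx=-1,dy=-7->C
  (1,6):dx=+3,dy=-5->D; (1,7):dx=+7,dy=-11->D; (2,3):dx=+1,dy=+9->C; (2,4):dx=-2,dy=+3->D
  (2,5):dx=-5,dy=+5->D; (2,6):dx=-1,dy=+7->D; (2,7):dx=+3,dy=+1->C; (3,4):dx=-3,dy=-6->C
  (3,5):dx=-6,dy=-4->C; (3,6):dx=-2,dy=-2->C; (3,7):dx=+2,dy=-8->D; (4,5):dx=-3,dy=+2->D
  (4,6):dx=+1,dy=+4->C; (4,7):dx=+5,dy=-2->D; (5,6):dx=+4,dy=+2->C; (5,7):dx=+8,dy=-4->D
  (6,7):dx=+4,dy=-6->D
Step 2: C = 8, D = 13, total pairs = 21.
Step 3: tau = (C - D)/(n(n-1)/2) = (8 - 13)/21 = -0.238095.
Step 4: Exact two-sided p-value (enumerate n! = 5040 permutations of y under H0): p = 0.561905.
Step 5: alpha = 0.05. fail to reject H0.

tau_b = -0.2381 (C=8, D=13), p = 0.561905, fail to reject H0.


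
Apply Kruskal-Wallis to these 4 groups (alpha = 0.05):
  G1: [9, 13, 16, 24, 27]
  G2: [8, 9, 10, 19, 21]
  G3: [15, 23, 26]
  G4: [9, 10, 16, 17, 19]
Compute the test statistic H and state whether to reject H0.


Step 1: Combine all N = 18 observations and assign midranks.
sorted (value, group, rank): (8,G2,1), (9,G1,3), (9,G2,3), (9,G4,3), (10,G2,5.5), (10,G4,5.5), (13,G1,7), (15,G3,8), (16,G1,9.5), (16,G4,9.5), (17,G4,11), (19,G2,12.5), (19,G4,12.5), (21,G2,14), (23,G3,15), (24,G1,16), (26,G3,17), (27,G1,18)
Step 2: Sum ranks within each group.
R_1 = 53.5 (n_1 = 5)
R_2 = 36 (n_2 = 5)
R_3 = 40 (n_3 = 3)
R_4 = 41.5 (n_4 = 5)
Step 3: H = 12/(N(N+1)) * sum(R_i^2/n_i) - 3(N+1)
     = 12/(18*19) * (53.5^2/5 + 36^2/5 + 40^2/3 + 41.5^2/5) - 3*19
     = 0.035088 * 1709.43 - 57
     = 2.980117.
Step 4: Ties present; correction factor C = 1 - 42/(18^3 - 18) = 0.992776. Corrected H = 2.980117 / 0.992776 = 3.001802.
Step 5: Under H0, H ~ chi^2(3); p-value = 0.391347.
Step 6: alpha = 0.05. fail to reject H0.

H = 3.0018, df = 3, p = 0.391347, fail to reject H0.


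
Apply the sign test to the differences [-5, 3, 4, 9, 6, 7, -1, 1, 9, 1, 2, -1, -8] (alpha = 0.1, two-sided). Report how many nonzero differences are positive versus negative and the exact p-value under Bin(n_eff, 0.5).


Step 1: Discard zero differences. Original n = 13; n_eff = number of nonzero differences = 13.
Nonzero differences (with sign): -5, +3, +4, +9, +6, +7, -1, +1, +9, +1, +2, -1, -8
Step 2: Count signs: positive = 9, negative = 4.
Step 3: Under H0: P(positive) = 0.5, so the number of positives S ~ Bin(13, 0.5).
Step 4: Two-sided exact p-value = sum of Bin(13,0.5) probabilities at or below the observed probability = 0.266846.
Step 5: alpha = 0.1. fail to reject H0.

n_eff = 13, pos = 9, neg = 4, p = 0.266846, fail to reject H0.


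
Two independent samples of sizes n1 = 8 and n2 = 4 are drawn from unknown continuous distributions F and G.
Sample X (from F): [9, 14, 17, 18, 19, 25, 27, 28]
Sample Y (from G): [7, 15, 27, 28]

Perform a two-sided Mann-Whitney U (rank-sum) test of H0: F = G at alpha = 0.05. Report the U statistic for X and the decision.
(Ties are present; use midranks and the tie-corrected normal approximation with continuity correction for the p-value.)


Step 1: Combine and sort all 12 observations; assign midranks.
sorted (value, group): (7,Y), (9,X), (14,X), (15,Y), (17,X), (18,X), (19,X), (25,X), (27,X), (27,Y), (28,X), (28,Y)
ranks: 7->1, 9->2, 14->3, 15->4, 17->5, 18->6, 19->7, 25->8, 27->9.5, 27->9.5, 28->11.5, 28->11.5
Step 2: Rank sum for X: R1 = 2 + 3 + 5 + 6 + 7 + 8 + 9.5 + 11.5 = 52.
Step 3: U_X = R1 - n1(n1+1)/2 = 52 - 8*9/2 = 52 - 36 = 16.
       U_Y = n1*n2 - U_X = 32 - 16 = 16.
Step 4: Ties are present, so use the tie-corrected normal approximation (with continuity correction) for the p-value.
Step 5: p-value = 1.000000; compare to alpha = 0.05. fail to reject H0.

U_X = 16, p = 1.000000, fail to reject H0 at alpha = 0.05.


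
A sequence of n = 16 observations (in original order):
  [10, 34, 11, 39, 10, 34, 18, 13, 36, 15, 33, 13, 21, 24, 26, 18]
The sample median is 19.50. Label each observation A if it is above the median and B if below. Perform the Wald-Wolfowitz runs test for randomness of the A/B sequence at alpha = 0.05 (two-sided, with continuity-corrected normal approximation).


Step 1: Compute median = 19.50; label A = above, B = below.
Labels in order: BABABABBABABAAAB  (n_A = 8, n_B = 8)
Step 2: Count runs R = 13.
Step 3: Under H0 (random ordering), E[R] = 2*n_A*n_B/(n_A+n_B) + 1 = 2*8*8/16 + 1 = 9.0000.
        Var[R] = 2*n_A*n_B*(2*n_A*n_B - n_A - n_B) / ((n_A+n_B)^2 * (n_A+n_B-1)) = 14336/3840 = 3.7333.
        SD[R] = 1.9322.
Step 4: Continuity-corrected z = (R - 0.5 - E[R]) / SD[R] = (13 - 0.5 - 9.0000) / 1.9322 = 1.8114.
Step 5: Two-sided p-value via normal approximation = 2*(1 - Phi(|z|)) = 0.070076.
Step 6: alpha = 0.05. fail to reject H0.

R = 13, z = 1.8114, p = 0.070076, fail to reject H0.


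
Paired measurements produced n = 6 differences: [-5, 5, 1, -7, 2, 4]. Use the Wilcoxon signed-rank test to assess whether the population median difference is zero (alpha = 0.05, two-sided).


Step 1: Drop any zero differences (none here) and take |d_i|.
|d| = [5, 5, 1, 7, 2, 4]
Step 2: Midrank |d_i| (ties get averaged ranks).
ranks: |5|->4.5, |5|->4.5, |1|->1, |7|->6, |2|->2, |4|->3
Step 3: Attach original signs; sum ranks with positive sign and with negative sign.
W+ = 4.5 + 1 + 2 + 3 = 10.5
W- = 4.5 + 6 = 10.5
(Check: W+ + W- = 21 should equal n(n+1)/2 = 21.)
Step 4: Test statistic W = min(W+, W-) = 10.5.
Step 5: Ties in |d|, so use the tie-corrected normal approximation.
        E[W] = n(n+1)/4 = 6*7/4 = 10.5.
        Tie groups: |d|=5 (t=2); sum(t^3 - t) = 6.
        Var[W] = n(n+1)(2n+1)/24 - sum(t^3-t)/48 = 546/24 - 6/48 = 22.625.
        z = (W - E[W]) / sqrt(Var[W]) = (10.5 - 10.5) / 4.7566 = 0.0000.
        Two-sided p = 2*Phi(z) = 1.000000.
Step 6: alpha = 0.05. fail to reject H0.

W+ = 10.5, W- = 10.5, W = min = 10.5, p = 1.000000, fail to reject H0.


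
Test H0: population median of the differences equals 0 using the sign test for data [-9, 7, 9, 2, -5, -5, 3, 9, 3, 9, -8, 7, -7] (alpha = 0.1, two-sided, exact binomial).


Step 1: Discard zero differences. Original n = 13; n_eff = number of nonzero differences = 13.
Nonzero differences (with sign): -9, +7, +9, +2, -5, -5, +3, +9, +3, +9, -8, +7, -7
Step 2: Count signs: positive = 8, negative = 5.
Step 3: Under H0: P(positive) = 0.5, so the number of positives S ~ Bin(13, 0.5).
Step 4: Two-sided exact p-value = sum of Bin(13,0.5) probabilities at or below the observed probability = 0.581055.
Step 5: alpha = 0.1. fail to reject H0.

n_eff = 13, pos = 8, neg = 5, p = 0.581055, fail to reject H0.


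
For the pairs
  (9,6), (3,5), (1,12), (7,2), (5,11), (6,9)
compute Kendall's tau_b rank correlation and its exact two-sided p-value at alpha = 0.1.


Step 1: Enumerate the 15 unordered pairs (i,j) with i<j and classify each by sign(x_j-x_i) * sign(y_j-y_i).
  (1,2):dx=-6,dy=-1->C; (1,3):dx=-8,dy=+6->D; (1,4):dx=-2,dy=-4->C; (1,5):dx=-4,dy=+5->D
  (1,6):dx=-3,dy=+3->D; (2,3):dx=-2,dy=+7->D; (2,4):dx=+4,dy=-3->D; (2,5):dx=+2,dy=+6->C
  (2,6):dx=+3,dy=+4->C; (3,4):dx=+6,dy=-10->D; (3,5):dx=+4,dy=-1->D; (3,6):dx=+5,dy=-3->D
  (4,5):dx=-2,dy=+9->D; (4,6):dx=-1,dy=+7->D; (5,6):dx=+1,dy=-2->D
Step 2: C = 4, D = 11, total pairs = 15.
Step 3: tau = (C - D)/(n(n-1)/2) = (4 - 11)/15 = -0.466667.
Step 4: Exact two-sided p-value (enumerate n! = 720 permutations of y under H0): p = 0.272222.
Step 5: alpha = 0.1. fail to reject H0.

tau_b = -0.4667 (C=4, D=11), p = 0.272222, fail to reject H0.


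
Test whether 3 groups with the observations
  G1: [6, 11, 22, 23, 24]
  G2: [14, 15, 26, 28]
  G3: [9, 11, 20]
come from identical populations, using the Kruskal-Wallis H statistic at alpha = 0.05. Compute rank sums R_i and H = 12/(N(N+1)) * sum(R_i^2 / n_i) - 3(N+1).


Step 1: Combine all N = 12 observations and assign midranks.
sorted (value, group, rank): (6,G1,1), (9,G3,2), (11,G1,3.5), (11,G3,3.5), (14,G2,5), (15,G2,6), (20,G3,7), (22,G1,8), (23,G1,9), (24,G1,10), (26,G2,11), (28,G2,12)
Step 2: Sum ranks within each group.
R_1 = 31.5 (n_1 = 5)
R_2 = 34 (n_2 = 4)
R_3 = 12.5 (n_3 = 3)
Step 3: H = 12/(N(N+1)) * sum(R_i^2/n_i) - 3(N+1)
     = 12/(12*13) * (31.5^2/5 + 34^2/4 + 12.5^2/3) - 3*13
     = 0.076923 * 539.533 - 39
     = 2.502564.
Step 4: Ties present; correction factor C = 1 - 6/(12^3 - 12) = 0.996503. Corrected H = 2.502564 / 0.996503 = 2.511345.
Step 5: Under H0, H ~ chi^2(2); p-value = 0.284884.
Step 6: alpha = 0.05. fail to reject H0.

H = 2.5113, df = 2, p = 0.284884, fail to reject H0.


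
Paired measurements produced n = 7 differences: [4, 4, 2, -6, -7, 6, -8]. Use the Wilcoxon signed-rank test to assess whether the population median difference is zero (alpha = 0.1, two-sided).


Step 1: Drop any zero differences (none here) and take |d_i|.
|d| = [4, 4, 2, 6, 7, 6, 8]
Step 2: Midrank |d_i| (ties get averaged ranks).
ranks: |4|->2.5, |4|->2.5, |2|->1, |6|->4.5, |7|->6, |6|->4.5, |8|->7
Step 3: Attach original signs; sum ranks with positive sign and with negative sign.
W+ = 2.5 + 2.5 + 1 + 4.5 = 10.5
W- = 4.5 + 6 + 7 = 17.5
(Check: W+ + W- = 28 should equal n(n+1)/2 = 28.)
Step 4: Test statistic W = min(W+, W-) = 10.5.
Step 5: Ties in |d|, so use the tie-corrected normal approximation.
        E[W] = n(n+1)/4 = 7*8/4 = 14.
        Tie groups: |d|=4 (t=2), |d|=6 (t=2); sum(t^3 - t) = 12.
        Var[W] = n(n+1)(2n+1)/24 - sum(t^3-t)/48 = 840/24 - 12/48 = 34.75.
        z = (W - E[W]) / sqrt(Var[W]) = (10.5 - 14) / 5.8949 = -0.5937.
        Two-sided p = 2*Phi(z) = 0.552691.
Step 6: alpha = 0.1. fail to reject H0.

W+ = 10.5, W- = 17.5, W = min = 10.5, p = 0.552691, fail to reject H0.


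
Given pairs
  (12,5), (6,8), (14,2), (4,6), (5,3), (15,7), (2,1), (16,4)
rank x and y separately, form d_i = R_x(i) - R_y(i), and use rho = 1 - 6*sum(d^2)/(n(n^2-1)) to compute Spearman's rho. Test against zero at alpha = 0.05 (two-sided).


Step 1: Rank x and y separately (midranks; no ties here).
rank(x): 12->5, 6->4, 14->6, 4->2, 5->3, 15->7, 2->1, 16->8
rank(y): 5->5, 8->8, 2->2, 6->6, 3->3, 7->7, 1->1, 4->4
Step 2: d_i = R_x(i) - R_y(i); compute d_i^2.
  (5-5)^2=0, (4-8)^2=16, (6-2)^2=16, (2-6)^2=16, (3-3)^2=0, (7-7)^2=0, (1-1)^2=0, (8-4)^2=16
sum(d^2) = 64.
Step 3: rho = 1 - 6*64 / (8*(8^2 - 1)) = 1 - 384/504 = 0.238095.
Step 4: Under H0, t = rho * sqrt((n-2)/(1-rho^2)) = 0.6005 ~ t(6).
Step 5: Two-sided p-value from the t-distribution with 6 df = 0.570156.
Step 6: alpha = 0.05. fail to reject H0.

rho = 0.2381, p = 0.570156, fail to reject H0 at alpha = 0.05.


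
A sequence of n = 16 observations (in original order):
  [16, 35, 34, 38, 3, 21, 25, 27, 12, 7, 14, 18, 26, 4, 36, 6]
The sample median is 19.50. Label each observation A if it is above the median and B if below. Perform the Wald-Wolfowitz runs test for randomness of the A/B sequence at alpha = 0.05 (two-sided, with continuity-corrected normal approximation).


Step 1: Compute median = 19.50; label A = above, B = below.
Labels in order: BAAABAAABBBBABAB  (n_A = 8, n_B = 8)
Step 2: Count runs R = 9.
Step 3: Under H0 (random ordering), E[R] = 2*n_A*n_B/(n_A+n_B) + 1 = 2*8*8/16 + 1 = 9.0000.
        Var[R] = 2*n_A*n_B*(2*n_A*n_B - n_A - n_B) / ((n_A+n_B)^2 * (n_A+n_B-1)) = 14336/3840 = 3.7333.
        SD[R] = 1.9322.
Step 4: R = E[R], so z = 0 with no continuity correction.
Step 5: Two-sided p-value via normal approximation = 2*(1 - Phi(|z|)) = 1.000000.
Step 6: alpha = 0.05. fail to reject H0.

R = 9, z = 0.0000, p = 1.000000, fail to reject H0.


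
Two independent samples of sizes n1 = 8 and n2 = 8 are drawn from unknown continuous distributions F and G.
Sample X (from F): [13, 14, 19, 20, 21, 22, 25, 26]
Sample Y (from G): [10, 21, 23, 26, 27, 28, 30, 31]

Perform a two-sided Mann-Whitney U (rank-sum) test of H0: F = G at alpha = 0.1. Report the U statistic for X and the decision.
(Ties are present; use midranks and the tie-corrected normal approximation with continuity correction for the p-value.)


Step 1: Combine and sort all 16 observations; assign midranks.
sorted (value, group): (10,Y), (13,X), (14,X), (19,X), (20,X), (21,X), (21,Y), (22,X), (23,Y), (25,X), (26,X), (26,Y), (27,Y), (28,Y), (30,Y), (31,Y)
ranks: 10->1, 13->2, 14->3, 19->4, 20->5, 21->6.5, 21->6.5, 22->8, 23->9, 25->10, 26->11.5, 26->11.5, 27->13, 28->14, 30->15, 31->16
Step 2: Rank sum for X: R1 = 2 + 3 + 4 + 5 + 6.5 + 8 + 10 + 11.5 = 50.
Step 3: U_X = R1 - n1(n1+1)/2 = 50 - 8*9/2 = 50 - 36 = 14.
       U_Y = n1*n2 - U_X = 64 - 14 = 50.
Step 4: Ties are present, so use the tie-corrected normal approximation (with continuity correction) for the p-value.
Step 5: p-value = 0.065684; compare to alpha = 0.1. reject H0.

U_X = 14, p = 0.065684, reject H0 at alpha = 0.1.


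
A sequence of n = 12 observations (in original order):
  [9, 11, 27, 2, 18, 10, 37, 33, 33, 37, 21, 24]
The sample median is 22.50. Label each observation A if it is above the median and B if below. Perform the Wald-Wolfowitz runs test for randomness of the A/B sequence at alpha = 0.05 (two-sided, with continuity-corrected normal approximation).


Step 1: Compute median = 22.50; label A = above, B = below.
Labels in order: BBABBBAAAABA  (n_A = 6, n_B = 6)
Step 2: Count runs R = 6.
Step 3: Under H0 (random ordering), E[R] = 2*n_A*n_B/(n_A+n_B) + 1 = 2*6*6/12 + 1 = 7.0000.
        Var[R] = 2*n_A*n_B*(2*n_A*n_B - n_A - n_B) / ((n_A+n_B)^2 * (n_A+n_B-1)) = 4320/1584 = 2.7273.
        SD[R] = 1.6514.
Step 4: Continuity-corrected z = (R + 0.5 - E[R]) / SD[R] = (6 + 0.5 - 7.0000) / 1.6514 = -0.3028.
Step 5: Two-sided p-value via normal approximation = 2*(1 - Phi(|z|)) = 0.762069.
Step 6: alpha = 0.05. fail to reject H0.

R = 6, z = -0.3028, p = 0.762069, fail to reject H0.


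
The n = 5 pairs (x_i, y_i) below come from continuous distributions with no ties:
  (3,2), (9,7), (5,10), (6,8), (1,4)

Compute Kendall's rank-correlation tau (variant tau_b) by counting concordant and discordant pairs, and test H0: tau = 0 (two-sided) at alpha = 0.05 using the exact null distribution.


Step 1: Enumerate the 10 unordered pairs (i,j) with i<j and classify each by sign(x_j-x_i) * sign(y_j-y_i).
  (1,2):dx=+6,dy=+5->C; (1,3):dx=+2,dy=+8->C; (1,4):dx=+3,dy=+6->C; (1,5):dx=-2,dy=+2->D
  (2,3):dx=-4,dy=+3->D; (2,4):dx=-3,dy=+1->D; (2,5):dx=-8,dy=-3->C; (3,4):dx=+1,dy=-2->D
  (3,5):dx=-4,dy=-6->C; (4,5):dx=-5,dy=-4->C
Step 2: C = 6, D = 4, total pairs = 10.
Step 3: tau = (C - D)/(n(n-1)/2) = (6 - 4)/10 = 0.200000.
Step 4: Exact two-sided p-value (enumerate n! = 120 permutations of y under H0): p = 0.816667.
Step 5: alpha = 0.05. fail to reject H0.

tau_b = 0.2000 (C=6, D=4), p = 0.816667, fail to reject H0.


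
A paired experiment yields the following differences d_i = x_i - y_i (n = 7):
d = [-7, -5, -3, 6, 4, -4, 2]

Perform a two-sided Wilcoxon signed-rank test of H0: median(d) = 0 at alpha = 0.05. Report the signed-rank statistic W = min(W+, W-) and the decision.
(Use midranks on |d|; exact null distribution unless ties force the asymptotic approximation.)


Step 1: Drop any zero differences (none here) and take |d_i|.
|d| = [7, 5, 3, 6, 4, 4, 2]
Step 2: Midrank |d_i| (ties get averaged ranks).
ranks: |7|->7, |5|->5, |3|->2, |6|->6, |4|->3.5, |4|->3.5, |2|->1
Step 3: Attach original signs; sum ranks with positive sign and with negative sign.
W+ = 6 + 3.5 + 1 = 10.5
W- = 7 + 5 + 2 + 3.5 = 17.5
(Check: W+ + W- = 28 should equal n(n+1)/2 = 28.)
Step 4: Test statistic W = min(W+, W-) = 10.5.
Step 5: Ties in |d|, so use the tie-corrected normal approximation.
        E[W] = n(n+1)/4 = 7*8/4 = 14.
        Tie groups: |d|=4 (t=2); sum(t^3 - t) = 6.
        Var[W] = n(n+1)(2n+1)/24 - sum(t^3-t)/48 = 840/24 - 6/48 = 34.875.
        z = (W - E[W]) / sqrt(Var[W]) = (10.5 - 14) / 5.9055 = -0.5927.
        Two-sided p = 2*Phi(z) = 0.553404.
Step 6: alpha = 0.05. fail to reject H0.

W+ = 10.5, W- = 17.5, W = min = 10.5, p = 0.553404, fail to reject H0.


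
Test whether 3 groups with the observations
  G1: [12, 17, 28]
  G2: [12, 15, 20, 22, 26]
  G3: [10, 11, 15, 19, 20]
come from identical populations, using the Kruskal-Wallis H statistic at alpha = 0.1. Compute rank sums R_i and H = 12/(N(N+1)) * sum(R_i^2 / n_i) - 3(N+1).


Step 1: Combine all N = 13 observations and assign midranks.
sorted (value, group, rank): (10,G3,1), (11,G3,2), (12,G1,3.5), (12,G2,3.5), (15,G2,5.5), (15,G3,5.5), (17,G1,7), (19,G3,8), (20,G2,9.5), (20,G3,9.5), (22,G2,11), (26,G2,12), (28,G1,13)
Step 2: Sum ranks within each group.
R_1 = 23.5 (n_1 = 3)
R_2 = 41.5 (n_2 = 5)
R_3 = 26 (n_3 = 5)
Step 3: H = 12/(N(N+1)) * sum(R_i^2/n_i) - 3(N+1)
     = 12/(13*14) * (23.5^2/3 + 41.5^2/5 + 26^2/5) - 3*14
     = 0.065934 * 663.733 - 42
     = 1.762637.
Step 4: Ties present; correction factor C = 1 - 18/(13^3 - 13) = 0.991758. Corrected H = 1.762637 / 0.991758 = 1.777285.
Step 5: Under H0, H ~ chi^2(2); p-value = 0.411214.
Step 6: alpha = 0.1. fail to reject H0.

H = 1.7773, df = 2, p = 0.411214, fail to reject H0.


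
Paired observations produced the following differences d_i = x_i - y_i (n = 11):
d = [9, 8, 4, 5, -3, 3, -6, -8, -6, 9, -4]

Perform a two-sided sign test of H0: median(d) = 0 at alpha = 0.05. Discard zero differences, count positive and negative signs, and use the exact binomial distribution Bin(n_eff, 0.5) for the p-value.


Step 1: Discard zero differences. Original n = 11; n_eff = number of nonzero differences = 11.
Nonzero differences (with sign): +9, +8, +4, +5, -3, +3, -6, -8, -6, +9, -4
Step 2: Count signs: positive = 6, negative = 5.
Step 3: Under H0: P(positive) = 0.5, so the number of positives S ~ Bin(11, 0.5).
Step 4: Two-sided exact p-value = sum of Bin(11,0.5) probabilities at or below the observed probability = 1.000000.
Step 5: alpha = 0.05. fail to reject H0.

n_eff = 11, pos = 6, neg = 5, p = 1.000000, fail to reject H0.


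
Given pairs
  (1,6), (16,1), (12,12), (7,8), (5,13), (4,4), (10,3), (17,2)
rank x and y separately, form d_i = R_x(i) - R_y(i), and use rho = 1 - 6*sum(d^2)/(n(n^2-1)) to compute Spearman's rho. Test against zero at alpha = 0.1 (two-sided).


Step 1: Rank x and y separately (midranks; no ties here).
rank(x): 1->1, 16->7, 12->6, 7->4, 5->3, 4->2, 10->5, 17->8
rank(y): 6->5, 1->1, 12->7, 8->6, 13->8, 4->4, 3->3, 2->2
Step 2: d_i = R_x(i) - R_y(i); compute d_i^2.
  (1-5)^2=16, (7-1)^2=36, (6-7)^2=1, (4-6)^2=4, (3-8)^2=25, (2-4)^2=4, (5-3)^2=4, (8-2)^2=36
sum(d^2) = 126.
Step 3: rho = 1 - 6*126 / (8*(8^2 - 1)) = 1 - 756/504 = -0.500000.
Step 4: Under H0, t = rho * sqrt((n-2)/(1-rho^2)) = -1.4142 ~ t(6).
Step 5: Two-sided p-value from the t-distribution with 6 df = 0.207031.
Step 6: alpha = 0.1. fail to reject H0.

rho = -0.5000, p = 0.207031, fail to reject H0 at alpha = 0.1.


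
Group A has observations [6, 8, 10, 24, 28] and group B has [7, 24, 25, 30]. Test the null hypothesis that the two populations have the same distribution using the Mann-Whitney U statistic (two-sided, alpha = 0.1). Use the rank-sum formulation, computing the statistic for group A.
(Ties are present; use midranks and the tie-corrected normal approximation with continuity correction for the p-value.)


Step 1: Combine and sort all 9 observations; assign midranks.
sorted (value, group): (6,X), (7,Y), (8,X), (10,X), (24,X), (24,Y), (25,Y), (28,X), (30,Y)
ranks: 6->1, 7->2, 8->3, 10->4, 24->5.5, 24->5.5, 25->7, 28->8, 30->9
Step 2: Rank sum for X: R1 = 1 + 3 + 4 + 5.5 + 8 = 21.5.
Step 3: U_X = R1 - n1(n1+1)/2 = 21.5 - 5*6/2 = 21.5 - 15 = 6.5.
       U_Y = n1*n2 - U_X = 20 - 6.5 = 13.5.
Step 4: Ties are present, so use the tie-corrected normal approximation (with continuity correction) for the p-value.
Step 5: p-value = 0.460558; compare to alpha = 0.1. fail to reject H0.

U_X = 6.5, p = 0.460558, fail to reject H0 at alpha = 0.1.


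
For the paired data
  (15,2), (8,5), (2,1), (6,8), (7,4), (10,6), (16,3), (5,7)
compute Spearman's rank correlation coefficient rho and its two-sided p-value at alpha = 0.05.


Step 1: Rank x and y separately (midranks; no ties here).
rank(x): 15->7, 8->5, 2->1, 6->3, 7->4, 10->6, 16->8, 5->2
rank(y): 2->2, 5->5, 1->1, 8->8, 4->4, 6->6, 3->3, 7->7
Step 2: d_i = R_x(i) - R_y(i); compute d_i^2.
  (7-2)^2=25, (5-5)^2=0, (1-1)^2=0, (3-8)^2=25, (4-4)^2=0, (6-6)^2=0, (8-3)^2=25, (2-7)^2=25
sum(d^2) = 100.
Step 3: rho = 1 - 6*100 / (8*(8^2 - 1)) = 1 - 600/504 = -0.190476.
Step 4: Under H0, t = rho * sqrt((n-2)/(1-rho^2)) = -0.4753 ~ t(6).
Step 5: Two-sided p-value from the t-distribution with 6 df = 0.651401.
Step 6: alpha = 0.05. fail to reject H0.

rho = -0.1905, p = 0.651401, fail to reject H0 at alpha = 0.05.
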